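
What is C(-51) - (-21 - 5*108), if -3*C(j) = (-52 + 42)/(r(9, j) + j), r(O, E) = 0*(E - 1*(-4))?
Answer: 85823/153 ≈ 560.93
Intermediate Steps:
r(O, E) = 0 (r(O, E) = 0*(E + 4) = 0*(4 + E) = 0)
C(j) = 10/(3*j) (C(j) = -(-52 + 42)/(3*(0 + j)) = -(-10)/(3*j) = 10/(3*j))
C(-51) - (-21 - 5*108) = (10/3)/(-51) - (-21 - 5*108) = (10/3)*(-1/51) - (-21 - 540) = -10/153 - 1*(-561) = -10/153 + 561 = 85823/153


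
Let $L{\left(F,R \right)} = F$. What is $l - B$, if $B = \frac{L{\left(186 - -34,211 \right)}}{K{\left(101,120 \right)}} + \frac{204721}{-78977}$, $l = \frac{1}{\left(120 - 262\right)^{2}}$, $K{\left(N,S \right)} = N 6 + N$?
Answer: $\frac{2568199477087}{1125892005196} \approx 2.281$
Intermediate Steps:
$K{\left(N,S \right)} = 7 N$ ($K{\left(N,S \right)} = 6 N + N = 7 N$)
$l = \frac{1}{20164}$ ($l = \frac{1}{\left(-142\right)^{2}} = \frac{1}{20164} \approx 4.9593 \cdot 10^{-5}$)
$B = - \frac{127362807}{55836739}$ ($B = \frac{186 - -34}{7 \cdot 101} + \frac{204721}{-78977} = \frac{186 + 34}{707} + 204721 \left(- \frac{1}{78977}\right) = 220 \cdot \frac{1}{707} - \frac{204721}{78977} = \frac{220}{707} - \frac{204721}{78977} = - \frac{127362807}{55836739} \approx -2.281$)
$l - B = \frac{1}{20164} - - \frac{127362807}{55836739} = \frac{1}{20164} + \frac{127362807}{55836739} = \frac{2568199477087}{1125892005196}$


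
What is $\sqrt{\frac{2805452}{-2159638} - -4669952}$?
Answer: $\frac{3 \sqrt{3580016362043518}}{83063} \approx 2161.0$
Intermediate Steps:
$\sqrt{\frac{2805452}{-2159638} - -4669952} = \sqrt{2805452 \left(- \frac{1}{2159638}\right) + 4669952} = \sqrt{- \frac{107902}{83063} + 4669952} = \sqrt{\frac{387900115074}{83063}} = \frac{3 \sqrt{3580016362043518}}{83063}$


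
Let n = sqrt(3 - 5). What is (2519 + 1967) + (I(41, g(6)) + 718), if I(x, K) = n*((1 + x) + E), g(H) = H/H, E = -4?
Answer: 5204 + 38*I*sqrt(2) ≈ 5204.0 + 53.74*I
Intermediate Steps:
g(H) = 1
n = I*sqrt(2) (n = sqrt(-2) = I*sqrt(2) ≈ 1.4142*I)
I(x, K) = I*sqrt(2)*(-3 + x) (I(x, K) = (I*sqrt(2))*((1 + x) - 4) = (I*sqrt(2))*(-3 + x) = I*sqrt(2)*(-3 + x))
(2519 + 1967) + (I(41, g(6)) + 718) = (2519 + 1967) + (I*sqrt(2)*(-3 + 41) + 718) = 4486 + (I*sqrt(2)*38 + 718) = 4486 + (38*I*sqrt(2) + 718) = 4486 + (718 + 38*I*sqrt(2)) = 5204 + 38*I*sqrt(2)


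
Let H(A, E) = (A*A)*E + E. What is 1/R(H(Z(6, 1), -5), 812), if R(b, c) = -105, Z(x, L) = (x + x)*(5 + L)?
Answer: -1/105 ≈ -0.0095238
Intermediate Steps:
Z(x, L) = 2*x*(5 + L) (Z(x, L) = (2*x)*(5 + L) = 2*x*(5 + L))
H(A, E) = E + E*A² (H(A, E) = A²*E + E = E*A² + E = E + E*A²)
1/R(H(Z(6, 1), -5), 812) = 1/(-105) = -1/105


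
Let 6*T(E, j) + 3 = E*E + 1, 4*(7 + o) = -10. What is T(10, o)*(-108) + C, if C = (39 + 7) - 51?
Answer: -1769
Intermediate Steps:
o = -19/2 (o = -7 + (¼)*(-10) = -7 - 5/2 = -19/2 ≈ -9.5000)
T(E, j) = -⅓ + E²/6 (T(E, j) = -½ + (E*E + 1)/6 = -½ + (E² + 1)/6 = -½ + (1 + E²)/6 = -½ + (⅙ + E²/6) = -⅓ + E²/6)
C = -5 (C = 46 - 51 = -5)
T(10, o)*(-108) + C = (-⅓ + (⅙)*10²)*(-108) - 5 = (-⅓ + (⅙)*100)*(-108) - 5 = (-⅓ + 50/3)*(-108) - 5 = (49/3)*(-108) - 5 = -1764 - 5 = -1769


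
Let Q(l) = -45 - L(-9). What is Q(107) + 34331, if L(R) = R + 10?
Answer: 34285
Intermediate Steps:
L(R) = 10 + R
Q(l) = -46 (Q(l) = -45 - (10 - 9) = -45 - 1*1 = -45 - 1 = -46)
Q(107) + 34331 = -46 + 34331 = 34285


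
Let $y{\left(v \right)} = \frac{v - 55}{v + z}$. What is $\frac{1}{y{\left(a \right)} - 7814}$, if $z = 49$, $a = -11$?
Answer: $- \frac{19}{148499} \approx -0.00012795$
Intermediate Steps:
$y{\left(v \right)} = \frac{-55 + v}{49 + v}$ ($y{\left(v \right)} = \frac{v - 55}{v + 49} = \frac{-55 + v}{49 + v}$)
$\frac{1}{y{\left(a \right)} - 7814} = \frac{1}{\frac{-55 - 11}{49 - 11} - 7814} = \frac{1}{\frac{1}{38} \left(-66\right) - 7814} = \frac{1}{- \frac{33}{19} - 7814} = \frac{1}{- \frac{148499}{19}} = - \frac{19}{148499}$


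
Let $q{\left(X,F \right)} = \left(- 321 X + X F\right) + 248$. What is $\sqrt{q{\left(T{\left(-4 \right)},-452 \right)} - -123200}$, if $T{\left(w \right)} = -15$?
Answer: $\sqrt{135043} \approx 367.48$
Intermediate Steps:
$q{\left(X,F \right)} = 248 - 321 X + F X$ ($q{\left(X,F \right)} = \left(- 321 X + F X\right) + 248 = 248 - 321 X + F X$)
$\sqrt{q{\left(T{\left(-4 \right)},-452 \right)} - -123200} = \sqrt{\left(248 - -4815 - -6780\right) - -123200} = \sqrt{\left(248 + 4815 + 6780\right) + 123200} = \sqrt{11843 + 123200} = \sqrt{135043}$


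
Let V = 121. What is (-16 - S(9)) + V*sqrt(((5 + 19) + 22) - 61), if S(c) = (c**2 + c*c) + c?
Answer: -187 + 121*I*sqrt(15) ≈ -187.0 + 468.63*I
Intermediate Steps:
S(c) = c + 2*c**2 (S(c) = (c**2 + c**2) + c = 2*c**2 + c = c + 2*c**2)
(-16 - S(9)) + V*sqrt(((5 + 19) + 22) - 61) = (-16 - 9*(1 + 2*9)) + 121*sqrt(((5 + 19) + 22) - 61) = (-16 - 9*(1 + 18)) + 121*sqrt((24 + 22) - 61) = (-16 - 9*19) + 121*sqrt(46 - 61) = (-16 - 1*171) + 121*sqrt(-15) = (-16 - 171) + 121*(I*sqrt(15)) = -187 + 121*I*sqrt(15)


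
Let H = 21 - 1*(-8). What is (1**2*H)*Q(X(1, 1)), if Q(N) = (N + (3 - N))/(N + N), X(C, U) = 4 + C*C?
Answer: 87/10 ≈ 8.7000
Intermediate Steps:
X(C, U) = 4 + C**2
H = 29 (H = 21 + 8 = 29)
Q(N) = 3/(2*N) (Q(N) = 3/((2*N)) = 3*(1/(2*N)) = 3/(2*N))
(1**2*H)*Q(X(1, 1)) = (1**2*29)*(3/(2*(4 + 1**2))) = (1*29)*(3/(2*(4 + 1))) = 29*((3/2)/5) = 29*((3/2)*(1/5)) = 29*(3/10) = 87/10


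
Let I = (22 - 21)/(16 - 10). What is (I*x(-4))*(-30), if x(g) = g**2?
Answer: -80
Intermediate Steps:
I = 1/6 ≈ 0.16667
(I*x(-4))*(-30) = ((1/6)*(-4)**2)*(-30) = ((1/6)*16)*(-30) = (8/3)*(-30) = -80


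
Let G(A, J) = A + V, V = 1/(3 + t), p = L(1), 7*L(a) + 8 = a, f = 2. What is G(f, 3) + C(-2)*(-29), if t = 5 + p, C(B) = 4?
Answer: -797/7 ≈ -113.86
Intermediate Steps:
L(a) = -8/7 + a/7
p = -1 (p = -8/7 + (⅐)*1 = -8/7 + ⅐ = -1)
t = 4 (t = 5 - 1 = 4)
V = ⅐ (V = 1/(3 + 4) = 1/7 = ⅐ ≈ 0.14286)
G(A, J) = ⅐ + A (G(A, J) = A + ⅐ = ⅐ + A)
G(f, 3) + C(-2)*(-29) = (⅐ + 2) + 4*(-29) = 15/7 - 116 = -797/7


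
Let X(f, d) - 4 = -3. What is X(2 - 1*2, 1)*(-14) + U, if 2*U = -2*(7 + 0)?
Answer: -21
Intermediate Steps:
X(f, d) = 1 (X(f, d) = 4 - 3 = 1)
U = -7 (U = (-2*(7 + 0))/2 = (-2*7)/2 = (1/2)*(-14) = -7)
X(2 - 1*2, 1)*(-14) + U = 1*(-14) - 7 = -14 - 7 = -21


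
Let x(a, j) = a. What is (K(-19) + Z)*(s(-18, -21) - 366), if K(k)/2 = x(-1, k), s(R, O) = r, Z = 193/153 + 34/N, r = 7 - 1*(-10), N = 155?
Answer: 4297237/23715 ≈ 181.20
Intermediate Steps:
r = 17 (r = 7 + 10 = 17)
Z = 35117/23715 (Z = 193/153 + 34/155 = 35117/23715 ≈ 1.4808)
s(R, O) = 17
K(k) = -2 (K(k) = 2*(-1) = -2)
(K(-19) + Z)*(s(-18, -21) - 366) = (-2 + 35117/23715)*(17 - 366) = -12313/23715*(-349) = 4297237/23715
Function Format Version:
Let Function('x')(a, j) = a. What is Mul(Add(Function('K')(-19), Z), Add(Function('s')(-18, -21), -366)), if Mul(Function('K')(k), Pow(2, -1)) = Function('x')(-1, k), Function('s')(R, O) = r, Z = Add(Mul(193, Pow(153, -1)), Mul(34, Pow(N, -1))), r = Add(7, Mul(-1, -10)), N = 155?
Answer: Rational(4297237, 23715) ≈ 181.20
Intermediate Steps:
r = 17 (r = Add(7, 10) = 17)
Z = Rational(35117, 23715) (Z = Add(Mul(193, Pow(153, -1)), Mul(34, Pow(155, -1))) = Add(Mul(193, Rational(1, 153)), Mul(34, Rational(1, 155))) = Add(Rational(193, 153), Rational(34, 155)) = Rational(35117, 23715) ≈ 1.4808)
Function('s')(R, O) = 17
Function('K')(k) = -2 (Function('K')(k) = Mul(2, -1) = -2)
Mul(Add(Function('K')(-19), Z), Add(Function('s')(-18, -21), -366)) = Mul(Add(-2, Rational(35117, 23715)), Add(17, -366)) = Mul(Rational(-12313, 23715), -349) = Rational(4297237, 23715)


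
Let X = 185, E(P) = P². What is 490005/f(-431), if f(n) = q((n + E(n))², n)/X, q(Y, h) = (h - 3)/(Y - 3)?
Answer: -3113606257681279725/434 ≈ -7.1742e+15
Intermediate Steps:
q(Y, h) = (-3 + h)/(-3 + Y)
f(n) = (-3 + n)/(185*(-3 + (n + n²)²)) (f(n) = ((-3 + n)/(-3 + (n + n²)²))/185 = ((-3 + n)/(-3 + (n + n²)²))*(1/185) = (-3 + n)/(185*(-3 + (n + n²)²)))
490005/f(-431) = 490005/(((-3 - 431)/(185*(-3 + (-431)²*(1 - 431)²)))) = 490005/(((1/185)*(-434)/(-3 + 185761*(-430)²))) = 490005/(((1/185)*(-434)/(-3 + 185761*184900))) = 490005/(((1/185)*(-434)/(-3 + 34347208900))) = 490005/(((1/185)*(-434)/34347208897)) = 490005/(((1/185)*(1/34347208897)*(-434))) = 490005/(-434/6354233645945) = 490005*(-6354233645945/434) = -3113606257681279725/434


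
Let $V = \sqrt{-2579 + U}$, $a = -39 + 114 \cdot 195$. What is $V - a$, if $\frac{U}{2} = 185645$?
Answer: $-22191 + \sqrt{368711} \approx -21584.0$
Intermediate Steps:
$a = 22191$ ($a = -39 + 22230 = 22191$)
$U = 371290$ ($U = 2 \cdot 185645 = 371290$)
$V = \sqrt{368711}$ ($V = \sqrt{-2579 + 371290} = \sqrt{368711} \approx 607.22$)
$V - a = \sqrt{368711} - 22191 = -22191 + \sqrt{368711}$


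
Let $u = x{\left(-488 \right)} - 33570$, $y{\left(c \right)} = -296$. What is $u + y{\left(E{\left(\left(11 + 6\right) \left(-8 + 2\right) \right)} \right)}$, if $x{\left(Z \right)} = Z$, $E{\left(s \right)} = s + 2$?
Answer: $-34354$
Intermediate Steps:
$E{\left(s \right)} = 2 + s$
$u = -34058$ ($u = -488 - 33570 = -34058$)
$u + y{\left(E{\left(\left(11 + 6\right) \left(-8 + 2\right) \right)} \right)} = -34058 - 296 = -34354$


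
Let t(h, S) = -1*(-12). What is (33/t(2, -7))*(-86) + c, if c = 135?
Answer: -203/2 ≈ -101.50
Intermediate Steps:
t(h, S) = 12
(33/t(2, -7))*(-86) + c = (33/12)*(-86) + 135 = (33*(1/12))*(-86) + 135 = (11/4)*(-86) + 135 = -473/2 + 135 = -203/2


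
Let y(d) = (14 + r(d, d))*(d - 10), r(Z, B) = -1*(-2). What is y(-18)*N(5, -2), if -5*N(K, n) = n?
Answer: -896/5 ≈ -179.20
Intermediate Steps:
r(Z, B) = 2
N(K, n) = -n/5
y(d) = -160 + 16*d (y(d) = (14 + 2)*(d - 10) = 16*(-10 + d) = -160 + 16*d)
y(-18)*N(5, -2) = (-160 + 16*(-18))*(-⅕*(-2)) = (-160 - 288)*(⅖) = -448*⅖ = -896/5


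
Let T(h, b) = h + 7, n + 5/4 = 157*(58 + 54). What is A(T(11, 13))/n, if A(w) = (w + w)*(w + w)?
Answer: 5184/70331 ≈ 0.073709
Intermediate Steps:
n = 70331/4 (n = -5/4 + 157*(58 + 54) = -5/4 + 157*112 = -5/4 + 17584 = 70331/4 ≈ 17583.)
T(h, b) = 7 + h
A(w) = 4*w**2 (A(w) = (2*w)*(2*w) = 4*w**2)
A(T(11, 13))/n = (4*(7 + 11)**2)/(70331/4) = (4*18**2)*(4/70331) = (4*324)*(4/70331) = 1296*(4/70331) = 5184/70331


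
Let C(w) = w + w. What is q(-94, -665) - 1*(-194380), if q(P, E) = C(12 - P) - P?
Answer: 194686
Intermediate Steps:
C(w) = 2*w
q(P, E) = 24 - 3*P (q(P, E) = 2*(12 - P) - P = (24 - 2*P) - P = 24 - 3*P)
q(-94, -665) - 1*(-194380) = (24 - 3*(-94)) - 1*(-194380) = (24 + 282) + 194380 = 306 + 194380 = 194686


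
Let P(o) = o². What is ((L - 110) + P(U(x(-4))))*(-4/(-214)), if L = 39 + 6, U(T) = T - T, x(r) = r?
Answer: -130/107 ≈ -1.2150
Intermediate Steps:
U(T) = 0
L = 45
((L - 110) + P(U(x(-4))))*(-4/(-214)) = ((45 - 110) + 0²)*(-4/(-214)) = (-65 + 0)*(-4*(-1/214)) = -65*2/107 = -130/107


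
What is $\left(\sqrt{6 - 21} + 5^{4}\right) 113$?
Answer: $70625 + 113 i \sqrt{15} \approx 70625.0 + 437.65 i$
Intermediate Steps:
$\left(\sqrt{6 - 21} + 5^{4}\right) 113 = \left(\sqrt{6 - 21} + 625\right) 113 = \left(\sqrt{-15} + 625\right) 113 = \left(i \sqrt{15} + 625\right) 113 = \left(625 + i \sqrt{15}\right) 113 = 70625 + 113 i \sqrt{15}$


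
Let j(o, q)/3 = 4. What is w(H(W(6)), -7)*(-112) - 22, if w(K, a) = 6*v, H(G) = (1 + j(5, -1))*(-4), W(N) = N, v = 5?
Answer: -3382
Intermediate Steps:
j(o, q) = 12 (j(o, q) = 3*4 = 12)
H(G) = -52 (H(G) = (1 + 12)*(-4) = 13*(-4) = -52)
w(K, a) = 30 (w(K, a) = 6*5 = 30)
w(H(W(6)), -7)*(-112) - 22 = 30*(-112) - 22 = -3360 - 22 = -3382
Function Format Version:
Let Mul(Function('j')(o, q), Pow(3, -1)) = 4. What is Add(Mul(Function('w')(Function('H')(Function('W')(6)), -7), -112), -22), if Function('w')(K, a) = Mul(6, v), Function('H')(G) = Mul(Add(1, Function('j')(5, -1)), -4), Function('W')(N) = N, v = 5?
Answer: -3382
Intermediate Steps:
Function('j')(o, q) = 12 (Function('j')(o, q) = Mul(3, 4) = 12)
Function('H')(G) = -52 (Function('H')(G) = Mul(Add(1, 12), -4) = Mul(13, -4) = -52)
Function('w')(K, a) = 30 (Function('w')(K, a) = Mul(6, 5) = 30)
Add(Mul(Function('w')(Function('H')(Function('W')(6)), -7), -112), -22) = Add(Mul(30, -112), -22) = Add(-3360, -22) = -3382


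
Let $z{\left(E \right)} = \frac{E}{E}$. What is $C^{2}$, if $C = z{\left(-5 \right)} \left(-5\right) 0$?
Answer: $0$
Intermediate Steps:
$z{\left(E \right)} = 1$
$C = 0$ ($C = 1 \left(-5\right) 0 = \left(-5\right) 0 = 0$)
$C^{2} = 0^{2} = 0$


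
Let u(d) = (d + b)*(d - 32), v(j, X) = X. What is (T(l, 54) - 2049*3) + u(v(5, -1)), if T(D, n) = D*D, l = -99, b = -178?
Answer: 9561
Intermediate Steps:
T(D, n) = D**2
u(d) = (-178 + d)*(-32 + d) (u(d) = (d - 178)*(d - 32) = (-178 + d)*(-32 + d))
(T(l, 54) - 2049*3) + u(v(5, -1)) = ((-99)**2 - 2049*3) + (5696 + (-1)**2 - 210*(-1)) = (9801 - 6147) + (5696 + 1 + 210) = 3654 + 5907 = 9561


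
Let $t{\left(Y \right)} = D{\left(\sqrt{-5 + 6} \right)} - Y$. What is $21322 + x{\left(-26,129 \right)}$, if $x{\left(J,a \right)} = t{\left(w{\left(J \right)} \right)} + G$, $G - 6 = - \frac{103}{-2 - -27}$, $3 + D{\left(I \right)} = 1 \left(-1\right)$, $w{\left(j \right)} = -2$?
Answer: $\frac{533047}{25} \approx 21322.0$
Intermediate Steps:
$D{\left(I \right)} = -4$ ($D{\left(I \right)} = -3 + 1 \left(-1\right) = -3 - 1 = -4$)
$t{\left(Y \right)} = -4 - Y$
$G = \frac{47}{25}$ ($G = 6 - \frac{103}{-2 - -27} = 6 - \frac{103}{-2 + 27} = 6 - \frac{103}{25} = \frac{47}{25} \approx 1.88$)
$x{\left(J,a \right)} = - \frac{3}{25}$ ($x{\left(J,a \right)} = \left(-4 - -2\right) + \frac{47}{25} = \left(-4 + 2\right) + \frac{47}{25} = -2 + \frac{47}{25} = - \frac{3}{25}$)
$21322 + x{\left(-26,129 \right)} = 21322 - \frac{3}{25} = \frac{533047}{25}$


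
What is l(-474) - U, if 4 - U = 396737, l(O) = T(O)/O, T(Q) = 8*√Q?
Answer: 396733 - 4*I*√474/237 ≈ 3.9673e+5 - 0.36745*I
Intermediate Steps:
l(O) = 8/√O (l(O) = (8*√O)/O = 8/√O)
U = -396733 (U = 4 - 1*396737 = 4 - 396737 = -396733)
l(-474) - U = 8/√(-474) - 1*(-396733) = 8*(-I*√474/474) + 396733 = -4*I*√474/237 + 396733 = 396733 - 4*I*√474/237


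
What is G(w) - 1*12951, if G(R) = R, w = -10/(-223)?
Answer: -2888063/223 ≈ -12951.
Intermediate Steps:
w = 10/223 (w = -10*(-1/223) = 10/223 ≈ 0.044843)
G(w) - 1*12951 = 10/223 - 1*12951 = 10/223 - 12951 = -2888063/223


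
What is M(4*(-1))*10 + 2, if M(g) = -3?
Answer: -28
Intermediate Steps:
M(4*(-1))*10 + 2 = -3*10 + 2 = -30 + 2 = -28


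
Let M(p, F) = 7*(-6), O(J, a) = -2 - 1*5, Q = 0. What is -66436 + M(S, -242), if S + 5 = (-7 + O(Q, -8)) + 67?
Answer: -66478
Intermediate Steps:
O(J, a) = -7 (O(J, a) = -2 - 5 = -7)
S = 48 (S = -5 + ((-7 - 7) + 67) = -5 + (-14 + 67) = -5 + 53 = 48)
M(p, F) = -42
-66436 + M(S, -242) = -66436 - 42 = -66478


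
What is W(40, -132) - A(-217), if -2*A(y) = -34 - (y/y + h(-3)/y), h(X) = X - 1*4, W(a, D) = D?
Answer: -4635/31 ≈ -149.52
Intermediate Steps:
h(X) = -4 + X (h(X) = X - 4 = -4 + X)
A(y) = 35/2 - 7/(2*y) (A(y) = -(-34 - (y/y + (-4 - 3)/y))/2 = -(-34 - (1 - 7/y))/2 = -(-34 + (-1 + 7/y))/2 = -(-35 + 7/y)/2 = 35/2 - 7/(2*y))
W(40, -132) - A(-217) = -132 - 7*(-1 + 5*(-217))/(2*(-217)) = -132 - 7*(-1)*(-1 - 1085)/(2*217) = -132 - 7*(-1)*(-1086)/(2*217) = -132 - 1*543/31 = -132 - 543/31 = -4635/31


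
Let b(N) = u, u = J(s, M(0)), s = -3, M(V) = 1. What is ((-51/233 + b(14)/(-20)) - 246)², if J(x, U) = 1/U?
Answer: 1317015597769/21715600 ≈ 60648.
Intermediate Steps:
u = 1 (u = 1/1 = 1)
b(N) = 1
((-51/233 + b(14)/(-20)) - 246)² = ((-51/233 + 1/(-20)) - 246)² = ((-51*1/233 + 1*(-1/20)) - 246)² = ((-51/233 - 1/20) - 246)² = (-1253/4660 - 246)² = (-1147613/4660)² = 1317015597769/21715600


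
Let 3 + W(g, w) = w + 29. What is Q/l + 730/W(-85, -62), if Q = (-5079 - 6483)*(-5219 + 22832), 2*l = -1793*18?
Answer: 406628567/32274 ≈ 12599.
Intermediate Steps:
W(g, w) = 26 + w (W(g, w) = -3 + (w + 29) = -3 + (29 + w) = 26 + w)
l = -16137 (l = (-1793*18)/2 = (½)*(-32274) = -16137)
Q = -203641506 (Q = -11562*17613 = -203641506)
Q/l + 730/W(-85, -62) = -203641506/(-16137) + 730/(26 - 62) = -203641506*(-1/16137) + 730/(-36) = 22626834/1793 + 730*(-1/36) = 22626834/1793 - 365/18 = 406628567/32274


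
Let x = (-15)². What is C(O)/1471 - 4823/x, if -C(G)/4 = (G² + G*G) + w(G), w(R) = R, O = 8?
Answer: -7217033/330975 ≈ -21.805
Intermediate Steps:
C(G) = -8*G² - 4*G (C(G) = -4*((G² + G*G) + G) = -4*((G² + G²) + G) = -4*(2*G² + G) = -4*(G + 2*G²) = -8*G² - 4*G)
x = 225
C(O)/1471 - 4823/x = (4*8*(-1 - 2*8))/1471 - 4823/225 = (4*8*(-1 - 16))*(1/1471) - 4823*1/225 = (4*8*(-17))*(1/1471) - 4823/225 = -544*1/1471 - 4823/225 = -544/1471 - 4823/225 = -7217033/330975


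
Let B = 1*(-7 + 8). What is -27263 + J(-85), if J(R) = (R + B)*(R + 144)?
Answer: -32219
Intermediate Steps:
B = 1 (B = 1*1 = 1)
J(R) = (1 + R)*(144 + R) (J(R) = (R + 1)*(R + 144) = (1 + R)*(144 + R))
-27263 + J(-85) = -27263 + (144 + (-85)² + 145*(-85)) = -27263 + (144 + 7225 - 12325) = -27263 - 4956 = -32219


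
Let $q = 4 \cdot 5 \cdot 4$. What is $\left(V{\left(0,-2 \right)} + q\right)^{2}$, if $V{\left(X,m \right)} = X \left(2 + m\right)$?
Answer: $6400$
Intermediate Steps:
$q = 80$ ($q = 20 \cdot 4 = 80$)
$\left(V{\left(0,-2 \right)} + q\right)^{2} = \left(0 \left(2 - 2\right) + 80\right)^{2} = \left(0 \cdot 0 + 80\right)^{2} = \left(0 + 80\right)^{2} = 80^{2} = 6400$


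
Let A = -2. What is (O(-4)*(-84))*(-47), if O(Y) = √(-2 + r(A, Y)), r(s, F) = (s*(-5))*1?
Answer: 7896*√2 ≈ 11167.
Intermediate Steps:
r(s, F) = -5*s (r(s, F) = -5*s*1 = -5*s)
O(Y) = 2*√2 (O(Y) = √(-2 - 5*(-2)) = √(-2 + 10) = √8 = 2*√2)
(O(-4)*(-84))*(-47) = ((2*√2)*(-84))*(-47) = -168*√2*(-47) = 7896*√2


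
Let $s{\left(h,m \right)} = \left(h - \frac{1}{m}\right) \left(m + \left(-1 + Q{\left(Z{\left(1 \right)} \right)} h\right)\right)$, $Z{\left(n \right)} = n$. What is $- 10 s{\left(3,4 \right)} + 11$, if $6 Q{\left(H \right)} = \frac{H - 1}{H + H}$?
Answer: $- \frac{143}{2} \approx -71.5$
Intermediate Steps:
$Q{\left(H \right)} = \frac{-1 + H}{12 H}$ ($Q{\left(H \right)} = \frac{\left(H - 1\right) \frac{1}{H + H}}{6} = \frac{\left(-1 + H\right) \frac{1}{2 H}}{6} = \frac{\frac{1}{2} \frac{1}{H} \left(-1 + H\right)}{6} = \frac{-1 + H}{12 H}$)
$s{\left(h,m \right)} = \left(-1 + m\right) \left(h - \frac{1}{m}\right)$ ($s{\left(h,m \right)} = \left(h - \frac{1}{m}\right) \left(m + \left(-1 + \frac{-1 + 1}{12 \cdot 1} h\right)\right) = \left(h - \frac{1}{m}\right) \left(m + \left(-1 + \frac{1}{12} \cdot 1 \cdot 0 h\right)\right) = \left(h - \frac{1}{m}\right) \left(m - \left(1 + 0 h\right)\right) = \left(h - \frac{1}{m}\right) \left(m + \left(-1 + 0\right)\right) = \left(h - \frac{1}{m}\right) \left(m - 1\right) = \left(h - \frac{1}{m}\right) \left(-1 + m\right) = \left(-1 + m\right) \left(h - \frac{1}{m}\right)$)
$- 10 s{\left(3,4 \right)} + 11 = - 10 \left(-1 + \frac{1}{4} - 3 + 3 \cdot 4\right) + 11 = - 10 \left(-1 + \frac{1}{4} - 3 + 12\right) + 11 = \left(-10\right) \frac{33}{4} + 11 = - \frac{165}{2} + 11 = - \frac{143}{2}$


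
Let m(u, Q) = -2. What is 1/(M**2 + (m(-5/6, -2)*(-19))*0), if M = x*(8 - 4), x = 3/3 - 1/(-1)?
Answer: 1/64 ≈ 0.015625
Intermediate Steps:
x = 2 (x = 3*(1/3) - 1*(-1) = 1 + 1 = 2)
M = 8 (M = 2*(8 - 4) = 2*4 = 8)
1/(M**2 + (m(-5/6, -2)*(-19))*0) = 1/(8**2 - 2*(-19)*0) = 1/(64 + 38*0) = 1/(64 + 0) = 1/64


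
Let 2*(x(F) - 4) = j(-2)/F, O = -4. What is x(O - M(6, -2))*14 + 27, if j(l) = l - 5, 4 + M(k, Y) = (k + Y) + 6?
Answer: 879/10 ≈ 87.900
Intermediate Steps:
M(k, Y) = 2 + Y + k (M(k, Y) = -4 + ((k + Y) + 6) = -4 + ((Y + k) + 6) = -4 + (6 + Y + k) = 2 + Y + k)
j(l) = -5 + l
x(F) = 4 - 7/(2*F) (x(F) = 4 + ((-5 - 2)/F)/2 = 4 + (-7/F)/2 = 4 - 7/(2*F))
x(O - M(6, -2))*14 + 27 = (4 - 7/(2*(-4 - (2 - 2 + 6))))*14 + 27 = (4 - 7/(2*(-4 - 1*6)))*14 + 27 = (4 - 7/(2*(-4 - 6)))*14 + 27 = (4 - 7/2/(-10))*14 + 27 = (4 - 7/2*(-⅒))*14 + 27 = (4 + 7/20)*14 + 27 = (87/20)*14 + 27 = 609/10 + 27 = 879/10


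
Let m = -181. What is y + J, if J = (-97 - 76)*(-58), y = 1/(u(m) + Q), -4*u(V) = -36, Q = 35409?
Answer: 355384213/35418 ≈ 10034.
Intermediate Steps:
u(V) = 9 (u(V) = -¼*(-36) = 9)
y = 1/35418 (y = 1/(9 + 35409) = 1/35418 ≈ 2.8234e-5)
J = 10034 (J = -173*(-58) = 10034)
y + J = 1/35418 + 10034 = 355384213/35418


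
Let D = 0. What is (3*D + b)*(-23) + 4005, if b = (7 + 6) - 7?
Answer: 3867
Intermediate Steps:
b = 6 (b = 13 - 7 = 6)
(3*D + b)*(-23) + 4005 = (3*0 + 6)*(-23) + 4005 = (0 + 6)*(-23) + 4005 = 6*(-23) + 4005 = -138 + 4005 = 3867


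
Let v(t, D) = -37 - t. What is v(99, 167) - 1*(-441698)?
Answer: 441562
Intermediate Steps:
v(99, 167) - 1*(-441698) = (-37 - 1*99) - 1*(-441698) = (-37 - 99) + 441698 = -136 + 441698 = 441562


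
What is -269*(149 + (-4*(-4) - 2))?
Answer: -43847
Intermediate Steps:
-269*(149 + (-4*(-4) - 2)) = -269*(149 + (16 - 2)) = -269*(149 + 14) = -269*163 = -43847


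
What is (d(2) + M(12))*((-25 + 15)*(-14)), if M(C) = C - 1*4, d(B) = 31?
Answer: 5460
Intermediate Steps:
M(C) = -4 + C (M(C) = C - 4 = -4 + C)
(d(2) + M(12))*((-25 + 15)*(-14)) = (31 + (-4 + 12))*((-25 + 15)*(-14)) = (31 + 8)*(-10*(-14)) = 39*140 = 5460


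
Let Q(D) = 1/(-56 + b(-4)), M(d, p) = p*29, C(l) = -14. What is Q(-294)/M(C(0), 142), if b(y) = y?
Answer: -1/247080 ≈ -4.0473e-6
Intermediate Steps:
M(d, p) = 29*p
Q(D) = -1/60 (Q(D) = 1/(-56 - 4) = 1/(-60) = -1/60)
Q(-294)/M(C(0), 142) = -1/(60*(29*142)) = -1/60/4118 = -1/60*1/4118 = -1/247080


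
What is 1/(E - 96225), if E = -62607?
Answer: -1/158832 ≈ -6.2960e-6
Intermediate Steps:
1/(E - 96225) = 1/(-62607 - 96225) = 1/(-158832) = -1/158832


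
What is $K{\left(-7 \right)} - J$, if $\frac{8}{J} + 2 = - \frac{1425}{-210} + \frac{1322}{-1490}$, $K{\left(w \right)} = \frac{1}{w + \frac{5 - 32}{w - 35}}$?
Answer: $- \frac{7995414}{3618829} \approx -2.2094$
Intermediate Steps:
$K{\left(w \right)} = \frac{1}{w - \frac{27}{-35 + w}}$
$J = \frac{83440}{40661}$ ($J = \frac{8}{-2 + \left(- \frac{1425}{-210} + \frac{1322}{-1490}\right)} = \frac{8}{-2 + \left(\left(-1425\right) \left(- \frac{1}{210}\right) + 1322 \left(- \frac{1}{1490}\right)\right)} = \frac{8}{-2 + \left(\frac{95}{14} - \frac{661}{745}\right)} = \frac{8}{-2 + \frac{61521}{10430}} = \frac{8}{\frac{40661}{10430}} = 8 \cdot \frac{10430}{40661} = \frac{83440}{40661} \approx 2.0521$)
$K{\left(-7 \right)} - J = \frac{35 - -7}{27 - \left(-7\right)^{2} + 35 \left(-7\right)} - \frac{83440}{40661} = \frac{35 + 7}{27 - 49 - 245} - \frac{83440}{40661} = \frac{1}{27 - 49 - 245} \cdot 42 - \frac{83440}{40661} = \frac{1}{-267} \cdot 42 - \frac{83440}{40661} = \left(- \frac{1}{267}\right) 42 - \frac{83440}{40661} = - \frac{14}{89} - \frac{83440}{40661} = - \frac{7995414}{3618829}$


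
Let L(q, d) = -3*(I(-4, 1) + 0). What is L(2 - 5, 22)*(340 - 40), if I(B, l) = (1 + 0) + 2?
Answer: -2700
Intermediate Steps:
I(B, l) = 3 (I(B, l) = 1 + 2 = 3)
L(q, d) = -9 (L(q, d) = -3*(3 + 0) = -3*3 = -9)
L(2 - 5, 22)*(340 - 40) = -9*(340 - 40) = -9*300 = -2700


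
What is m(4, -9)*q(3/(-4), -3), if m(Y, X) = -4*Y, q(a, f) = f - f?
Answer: 0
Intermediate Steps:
q(a, f) = 0
m(4, -9)*q(3/(-4), -3) = -4*4*0 = -16*0 = 0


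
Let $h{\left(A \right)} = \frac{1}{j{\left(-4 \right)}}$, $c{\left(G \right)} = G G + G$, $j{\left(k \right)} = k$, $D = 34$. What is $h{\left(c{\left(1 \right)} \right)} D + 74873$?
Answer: $\frac{149729}{2} \approx 74865.0$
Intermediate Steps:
$c{\left(G \right)} = G + G^{2}$ ($c{\left(G \right)} = G^{2} + G = G + G^{2}$)
$h{\left(A \right)} = - \frac{1}{4}$ ($h{\left(A \right)} = \frac{1}{-4} = - \frac{1}{4}$)
$h{\left(c{\left(1 \right)} \right)} D + 74873 = \left(- \frac{1}{4}\right) 34 + 74873 = - \frac{17}{2} + 74873 = \frac{149729}{2}$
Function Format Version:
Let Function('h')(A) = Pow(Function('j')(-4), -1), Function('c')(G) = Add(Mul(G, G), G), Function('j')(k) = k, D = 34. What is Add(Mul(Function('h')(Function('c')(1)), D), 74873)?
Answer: Rational(149729, 2) ≈ 74865.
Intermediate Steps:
Function('c')(G) = Add(G, Pow(G, 2)) (Function('c')(G) = Add(Pow(G, 2), G) = Add(G, Pow(G, 2)))
Function('h')(A) = Rational(-1, 4) (Function('h')(A) = Pow(-4, -1) = Rational(-1, 4))
Add(Mul(Function('h')(Function('c')(1)), D), 74873) = Add(Mul(Rational(-1, 4), 34), 74873) = Add(Rational(-17, 2), 74873) = Rational(149729, 2)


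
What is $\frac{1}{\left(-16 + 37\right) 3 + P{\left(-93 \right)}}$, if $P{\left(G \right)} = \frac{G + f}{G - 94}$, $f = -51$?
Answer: $\frac{187}{11925} \approx 0.015681$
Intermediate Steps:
$P{\left(G \right)} = \frac{-51 + G}{-94 + G}$ ($P{\left(G \right)} = \frac{G - 51}{G - 94} = \frac{-51 + G}{-94 + G}$)
$\frac{1}{\left(-16 + 37\right) 3 + P{\left(-93 \right)}} = \frac{1}{\left(-16 + 37\right) 3 + \frac{-51 - 93}{-94 - 93}} = \frac{1}{21 \cdot 3 + \frac{1}{-187} \left(-144\right)} = \frac{1}{63 - - \frac{144}{187}} = \frac{1}{63 + \frac{144}{187}} = \frac{1}{\frac{11925}{187}} = \frac{187}{11925}$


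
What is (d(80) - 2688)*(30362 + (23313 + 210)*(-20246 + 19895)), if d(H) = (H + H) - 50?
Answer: 21207171958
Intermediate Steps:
d(H) = -50 + 2*H (d(H) = 2*H - 50 = -50 + 2*H)
(d(80) - 2688)*(30362 + (23313 + 210)*(-20246 + 19895)) = ((-50 + 2*80) - 2688)*(30362 + (23313 + 210)*(-20246 + 19895)) = ((-50 + 160) - 2688)*(30362 + 23523*(-351)) = (110 - 2688)*(30362 - 8256573) = -2578*(-8226211) = 21207171958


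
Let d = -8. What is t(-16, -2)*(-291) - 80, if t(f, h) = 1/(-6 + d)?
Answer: -829/14 ≈ -59.214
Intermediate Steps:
t(f, h) = -1/14 (t(f, h) = 1/(-6 - 8) = 1/(-14) = -1/14)
t(-16, -2)*(-291) - 80 = -1/14*(-291) - 80 = 291/14 - 80 = -829/14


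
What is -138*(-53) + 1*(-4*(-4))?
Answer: 7330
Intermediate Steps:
-138*(-53) + 1*(-4*(-4)) = 7314 + 1*16 = 7314 + 16 = 7330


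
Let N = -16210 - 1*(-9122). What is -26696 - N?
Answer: -19608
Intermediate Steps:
N = -7088 (N = -16210 + 9122 = -7088)
-26696 - N = -26696 - 1*(-7088) = -26696 + 7088 = -19608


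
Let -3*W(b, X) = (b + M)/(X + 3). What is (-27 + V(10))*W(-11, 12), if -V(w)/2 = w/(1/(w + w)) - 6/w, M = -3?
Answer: -29806/225 ≈ -132.47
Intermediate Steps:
W(b, X) = -(-3 + b)/(3*(3 + X)) (W(b, X) = -(b - 3)/(3*(X + 3)) = -(-3 + b)/(3*(3 + X)))
V(w) = -4*w² + 12/w (V(w) = -2*(w/(1/(w + w)) - 6/w) = -2*(w/(1/(2*w)) - 6/w) = -2*(w/((1/(2*w))) - 6/w) = -2*(w*(2*w) - 6/w) = -2*(2*w² - 6/w) = -2*(-6/w + 2*w²) = -4*w² + 12/w)
(-27 + V(10))*W(-11, 12) = (-27 + 4*(3 - 1*10³)/10)*((3 - 1*(-11))/(3*(3 + 12))) = (-27 + 4*(⅒)*(3 - 1*1000))*((⅓)*(3 + 11)/15) = (-27 + 4*(⅒)*(3 - 1000))*((⅓)*(1/15)*14) = (-27 + 4*(⅒)*(-997))*(14/45) = (-27 - 1994/5)*(14/45) = -2129/5*14/45 = -29806/225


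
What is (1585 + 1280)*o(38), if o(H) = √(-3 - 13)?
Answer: 11460*I ≈ 11460.0*I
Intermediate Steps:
o(H) = 4*I (o(H) = √(-16) = 4*I)
(1585 + 1280)*o(38) = (1585 + 1280)*(4*I) = 2865*(4*I) = 11460*I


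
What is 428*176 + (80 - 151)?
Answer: 75257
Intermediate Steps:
428*176 + (80 - 151) = 75328 - 71 = 75257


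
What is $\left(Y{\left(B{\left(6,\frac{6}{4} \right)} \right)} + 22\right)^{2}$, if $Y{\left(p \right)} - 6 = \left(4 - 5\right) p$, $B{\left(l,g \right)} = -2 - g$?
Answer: $\frac{3969}{4} \approx 992.25$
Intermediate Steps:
$Y{\left(p \right)} = 6 - p$ ($Y{\left(p \right)} = 6 + \left(4 - 5\right) p = 6 - p$)
$\left(Y{\left(B{\left(6,\frac{6}{4} \right)} \right)} + 22\right)^{2} = \left(\left(6 - \left(-2 - \frac{6}{4}\right)\right) + 22\right)^{2} = \left(\left(6 - \left(-2 - 6 \cdot \frac{1}{4}\right)\right) + 22\right)^{2} = \left(\left(6 - \left(-2 - \frac{3}{2}\right)\right) + 22\right)^{2} = \left(\left(6 - - \frac{7}{2}\right) + 22\right)^{2} = \left(\left(6 + \frac{7}{2}\right) + 22\right)^{2} = \left(\frac{19}{2} + 22\right)^{2} = \left(\frac{63}{2}\right)^{2} = \frac{3969}{4}$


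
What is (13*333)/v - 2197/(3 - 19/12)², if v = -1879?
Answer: -595706553/543031 ≈ -1097.0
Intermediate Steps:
(13*333)/v - 2197/(3 - 19/12)² = (13*333)/(-1879) - 2197/(3 - 19/12)² = 4329*(-1/1879) - 2197/(3 - 19*1/12)² = -4329/1879 - 2197/(3 - 19/12)² = -4329/1879 - 2197/((17/12)²) = -4329/1879 - 2197/289/144 = -4329/1879 - 2197*144/289 = -4329/1879 - 316368/289 = -595706553/543031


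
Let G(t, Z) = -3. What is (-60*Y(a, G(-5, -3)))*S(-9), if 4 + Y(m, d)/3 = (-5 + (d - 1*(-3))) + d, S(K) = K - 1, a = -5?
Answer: -21600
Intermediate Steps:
S(K) = -1 + K
Y(m, d) = -18 + 6*d (Y(m, d) = -12 + 3*((-5 + (d - 1*(-3))) + d) = -12 + 3*((-5 + (d + 3)) + d) = -12 + 3*((-5 + (3 + d)) + d) = -12 + 3*((-2 + d) + d) = -12 + 3*(-2 + 2*d) = -12 + (-6 + 6*d) = -18 + 6*d)
(-60*Y(a, G(-5, -3)))*S(-9) = (-60*(-18 + 6*(-3)))*(-1 - 9) = -60*(-18 - 18)*(-10) = -60*(-36)*(-10) = 2160*(-10) = -21600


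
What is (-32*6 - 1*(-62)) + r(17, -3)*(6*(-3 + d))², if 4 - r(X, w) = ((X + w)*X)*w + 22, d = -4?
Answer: 1227614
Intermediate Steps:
r(X, w) = -18 - X*w*(X + w) (r(X, w) = 4 - (((X + w)*X)*w + 22) = 4 - ((X*(X + w))*w + 22) = 4 - (X*w*(X + w) + 22) = 4 - (22 + X*w*(X + w)) = 4 + (-22 - X*w*(X + w)) = -18 - X*w*(X + w))
(-32*6 - 1*(-62)) + r(17, -3)*(6*(-3 + d))² = (-32*6 - 1*(-62)) + (-18 - 1*17*(-3)² - 1*(-3)*17²)*(6*(-3 - 4))² = (-192 + 62) + (-18 - 1*17*9 - 1*(-3)*289)*(6*(-7))² = -130 + (-18 - 153 + 867)*(-42)² = -130 + 696*1764 = -130 + 1227744 = 1227614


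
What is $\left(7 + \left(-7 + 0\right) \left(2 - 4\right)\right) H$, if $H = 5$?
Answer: $105$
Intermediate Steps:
$\left(7 + \left(-7 + 0\right) \left(2 - 4\right)\right) H = \left(7 + \left(-7 + 0\right) \left(2 - 4\right)\right) 5 = \left(7 - -14\right) 5 = \left(7 + 14\right) 5 = 21 \cdot 5 = 105$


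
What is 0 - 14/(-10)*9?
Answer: 63/5 ≈ 12.600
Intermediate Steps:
0 - 14/(-10)*9 = 0 - 14*(-1/10)*9 = 0 + (7/5)*9 = 0 + 63/5 = 63/5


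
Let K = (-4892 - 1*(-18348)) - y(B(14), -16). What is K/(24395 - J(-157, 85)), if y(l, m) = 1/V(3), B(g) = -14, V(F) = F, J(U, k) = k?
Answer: 40367/72930 ≈ 0.55350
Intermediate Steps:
y(l, m) = ⅓ (y(l, m) = 1/3 = ⅓)
K = 40367/3 (K = (-4892 - 1*(-18348)) - 1*⅓ = (-4892 + 18348) - ⅓ = 13456 - ⅓ = 40367/3 ≈ 13456.)
K/(24395 - J(-157, 85)) = 40367/(3*(24395 - 1*85)) = 40367/(3*(24395 - 85)) = (40367/3)/24310 = (40367/3)*(1/24310) = 40367/72930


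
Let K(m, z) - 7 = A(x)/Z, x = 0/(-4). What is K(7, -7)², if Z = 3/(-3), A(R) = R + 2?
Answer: 25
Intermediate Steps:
x = 0 (x = 0*(-¼) = 0)
A(R) = 2 + R
Z = -1 (Z = 3*(-⅓) = -1)
K(m, z) = 5 (K(m, z) = 7 + (2 + 0)/(-1) = 7 + 2*(-1) = 7 - 2 = 5)
K(7, -7)² = 5² = 25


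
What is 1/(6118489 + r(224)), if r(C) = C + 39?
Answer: 1/6118752 ≈ 1.6343e-7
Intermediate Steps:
r(C) = 39 + C
1/(6118489 + r(224)) = 1/(6118489 + (39 + 224)) = 1/(6118489 + 263) = 1/6118752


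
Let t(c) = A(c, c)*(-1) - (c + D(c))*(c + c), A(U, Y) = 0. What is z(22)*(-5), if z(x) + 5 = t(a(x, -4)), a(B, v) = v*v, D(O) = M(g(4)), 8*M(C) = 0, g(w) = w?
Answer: 2585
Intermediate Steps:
M(C) = 0 (M(C) = (1/8)*0 = 0)
D(O) = 0
a(B, v) = v**2
t(c) = -2*c**2 (t(c) = 0*(-1) - (c + 0)*(c + c) = 0 - c*2*c = 0 - 2*c**2 = -2*c**2)
z(x) = -517 (z(x) = -5 - 2*((-4)**2)**2 = -5 - 2*16**2 = -5 - 2*256 = -5 - 512 = -517)
z(22)*(-5) = -517*(-5) = 2585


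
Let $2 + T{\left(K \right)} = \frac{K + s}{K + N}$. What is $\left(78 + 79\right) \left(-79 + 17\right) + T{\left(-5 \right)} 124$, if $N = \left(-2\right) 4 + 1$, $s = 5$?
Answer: $-9982$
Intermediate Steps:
$N = -7$ ($N = -8 + 1 = -7$)
$T{\left(K \right)} = -2 + \frac{5 + K}{-7 + K}$ ($T{\left(K \right)} = -2 + \frac{K + 5}{K - 7} = -2 + \frac{5 + K}{-7 + K}$)
$\left(78 + 79\right) \left(-79 + 17\right) + T{\left(-5 \right)} 124 = \left(78 + 79\right) \left(-79 + 17\right) + \frac{19 - -5}{-7 - 5} \cdot 124 = 157 \left(-62\right) + \frac{19 + 5}{-12} \cdot 124 = -9734 + \left(- \frac{1}{12}\right) 24 \cdot 124 = -9734 - 248 = -9982$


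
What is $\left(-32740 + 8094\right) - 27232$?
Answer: $-51878$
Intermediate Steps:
$\left(-32740 + 8094\right) - 27232 = -24646 - 27232 = -51878$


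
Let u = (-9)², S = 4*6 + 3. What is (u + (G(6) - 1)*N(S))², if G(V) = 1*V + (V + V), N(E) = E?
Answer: 291600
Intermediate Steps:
S = 27 (S = 24 + 3 = 27)
G(V) = 3*V (G(V) = V + 2*V = 3*V)
u = 81
(u + (G(6) - 1)*N(S))² = (81 + (3*6 - 1)*27)² = (81 + (18 - 1)*27)² = (81 + 17*27)² = (81 + 459)² = 540² = 291600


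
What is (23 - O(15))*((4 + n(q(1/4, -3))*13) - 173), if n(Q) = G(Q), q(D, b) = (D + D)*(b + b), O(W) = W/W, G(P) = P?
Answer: -4576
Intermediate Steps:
O(W) = 1
q(D, b) = 4*D*b (q(D, b) = (2*D)*(2*b) = 4*D*b)
n(Q) = Q
(23 - O(15))*((4 + n(q(1/4, -3))*13) - 173) = (23 - 1*1)*((4 + (4*(-3)/4)*13) - 173) = (23 - 1)*((4 + (4*(¼)*(-3))*13) - 173) = 22*((4 - 3*13) - 173) = 22*((4 - 39) - 173) = 22*(-35 - 173) = 22*(-208) = -4576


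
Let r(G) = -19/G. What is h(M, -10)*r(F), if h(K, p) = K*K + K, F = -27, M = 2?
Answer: 38/9 ≈ 4.2222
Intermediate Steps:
h(K, p) = K + K² (h(K, p) = K² + K = K + K²)
h(M, -10)*r(F) = (2*(1 + 2))*(-19/(-27)) = (2*3)*(-19*(-1/27)) = 6*(19/27) = 38/9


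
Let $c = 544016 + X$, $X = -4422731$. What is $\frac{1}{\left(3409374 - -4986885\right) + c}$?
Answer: $\frac{1}{4517544} \approx 2.2136 \cdot 10^{-7}$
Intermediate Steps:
$c = -3878715$ ($c = 544016 - 4422731 = -3878715$)
$\frac{1}{\left(3409374 - -4986885\right) + c} = \frac{1}{\left(3409374 - -4986885\right) - 3878715} = \frac{1}{\left(3409374 + 4986885\right) - 3878715} = \frac{1}{8396259 - 3878715} = \frac{1}{4517544}$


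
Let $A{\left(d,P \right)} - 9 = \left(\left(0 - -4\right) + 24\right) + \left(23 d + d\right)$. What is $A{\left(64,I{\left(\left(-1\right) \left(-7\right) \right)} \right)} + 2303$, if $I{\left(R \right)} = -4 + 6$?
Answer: $3876$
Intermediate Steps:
$I{\left(R \right)} = 2$
$A{\left(d,P \right)} = 37 + 24 d$ ($A{\left(d,P \right)} = 9 + \left(\left(\left(0 - -4\right) + 24\right) + \left(23 d + d\right)\right) = 9 + \left(\left(\left(0 + 4\right) + 24\right) + 24 d\right) = 9 + \left(\left(4 + 24\right) + 24 d\right) = 9 + \left(28 + 24 d\right) = 37 + 24 d$)
$A{\left(64,I{\left(\left(-1\right) \left(-7\right) \right)} \right)} + 2303 = \left(37 + 24 \cdot 64\right) + 2303 = \left(37 + 1536\right) + 2303 = 1573 + 2303 = 3876$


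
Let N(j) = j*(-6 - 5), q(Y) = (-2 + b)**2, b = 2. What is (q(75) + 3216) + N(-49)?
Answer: 3755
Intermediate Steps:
q(Y) = 0 (q(Y) = (-2 + 2)**2 = 0**2 = 0)
N(j) = -11*j (N(j) = j*(-11) = -11*j)
(q(75) + 3216) + N(-49) = (0 + 3216) - 11*(-49) = 3216 + 539 = 3755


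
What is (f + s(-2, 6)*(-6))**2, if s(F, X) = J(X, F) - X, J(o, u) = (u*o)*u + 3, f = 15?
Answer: 12321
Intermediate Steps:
J(o, u) = 3 + o*u**2 (J(o, u) = (o*u)*u + 3 = o*u**2 + 3 = 3 + o*u**2)
s(F, X) = 3 - X + X*F**2 (s(F, X) = (3 + X*F**2) - X = 3 - X + X*F**2)
(f + s(-2, 6)*(-6))**2 = (15 + (3 - 1*6 + 6*(-2)**2)*(-6))**2 = (15 + (3 - 6 + 6*4)*(-6))**2 = (15 + (3 - 6 + 24)*(-6))**2 = (15 + 21*(-6))**2 = (15 - 126)**2 = (-111)**2 = 12321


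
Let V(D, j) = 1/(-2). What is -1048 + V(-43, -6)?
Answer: -2097/2 ≈ -1048.5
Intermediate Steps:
V(D, j) = -1/2
-1048 + V(-43, -6) = -1048 - 1/2 = -2097/2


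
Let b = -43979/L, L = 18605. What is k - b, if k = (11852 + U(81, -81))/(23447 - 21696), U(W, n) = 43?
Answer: 298313704/32577355 ≈ 9.1571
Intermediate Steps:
k = 11895/1751 (k = (11852 + 43)/(23447 - 21696) = 11895/1751 ≈ 6.7933)
b = -43979/18605 ≈ -2.3638
k - b = 11895/1751 - 1*(-43979/18605) = 11895/1751 + 43979/18605 = 298313704/32577355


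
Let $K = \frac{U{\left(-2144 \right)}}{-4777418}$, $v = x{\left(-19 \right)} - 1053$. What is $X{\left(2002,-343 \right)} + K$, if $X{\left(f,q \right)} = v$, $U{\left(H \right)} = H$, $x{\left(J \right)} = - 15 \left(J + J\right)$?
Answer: $- \frac{1153745375}{2388709} \approx -483.0$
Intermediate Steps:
$x{\left(J \right)} = - 30 J$ ($x{\left(J \right)} = - 15 \cdot 2 J = - 30 J$)
$v = -483$ ($v = \left(-30\right) \left(-19\right) - 1053 = 570 - 1053 = -483$)
$K = \frac{1072}{2388709}$ ($K = - \frac{2144}{-4777418} = \left(-2144\right) \left(- \frac{1}{4777418}\right) = \frac{1072}{2388709} \approx 0.00044878$)
$X{\left(f,q \right)} = -483$
$X{\left(2002,-343 \right)} + K = -483 + \frac{1072}{2388709} = - \frac{1153745375}{2388709}$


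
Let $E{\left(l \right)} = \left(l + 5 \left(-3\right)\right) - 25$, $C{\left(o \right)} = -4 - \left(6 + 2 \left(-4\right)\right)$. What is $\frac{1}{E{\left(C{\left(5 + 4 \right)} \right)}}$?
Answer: $- \frac{1}{42} \approx -0.02381$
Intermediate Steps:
$C{\left(o \right)} = -2$ ($C{\left(o \right)} = -4 - \left(6 - 8\right) = -4 - -2 = -4 + 2 = -2$)
$E{\left(l \right)} = -40 + l$ ($E{\left(l \right)} = \left(l - 15\right) - 25 = \left(-15 + l\right) - 25 = -40 + l$)
$\frac{1}{E{\left(C{\left(5 + 4 \right)} \right)}} = \frac{1}{-40 - 2} = \frac{1}{-42} = - \frac{1}{42}$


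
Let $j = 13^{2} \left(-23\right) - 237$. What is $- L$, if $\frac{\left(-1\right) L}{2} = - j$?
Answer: $8248$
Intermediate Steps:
$j = -4124$ ($j = 169 \left(-23\right) - 237 = -3887 - 237 = -4124$)
$L = -8248$ ($L = - 2 \left(\left(-1\right) \left(-4124\right)\right) = \left(-2\right) 4124 = -8248$)
$- L = \left(-1\right) \left(-8248\right) = 8248$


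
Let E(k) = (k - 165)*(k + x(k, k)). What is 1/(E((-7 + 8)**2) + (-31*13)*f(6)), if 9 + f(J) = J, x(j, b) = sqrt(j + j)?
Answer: 1045/1038233 + 164*sqrt(2)/1038233 ≈ 0.0012299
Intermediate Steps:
x(j, b) = sqrt(2)*sqrt(j) (x(j, b) = sqrt(2*j) = sqrt(2)*sqrt(j))
f(J) = -9 + J
E(k) = (-165 + k)*(k + sqrt(2)*sqrt(k)) (E(k) = (k - 165)*(k + sqrt(2)*sqrt(k)) = (-165 + k)*(k + sqrt(2)*sqrt(k)))
1/(E((-7 + 8)**2) + (-31*13)*f(6)) = 1/((((-7 + 8)**2)**2 - 165*(-7 + 8)**2 + sqrt(2)*((-7 + 8)**2)**(3/2) - 165*sqrt(2)*sqrt((-7 + 8)**2)) + (-31*13)*(-9 + 6)) = 1/(((1**2)**2 - 165*1**2 + sqrt(2)*(1**2)**(3/2) - 165*sqrt(2)*sqrt(1**2)) - 403*(-3)) = 1/((1**2 - 165*1 + sqrt(2)*1**(3/2) - 165*sqrt(2)*sqrt(1)) + 1209) = 1/((1 - 165 + sqrt(2)*1 - 165*sqrt(2)*1) + 1209) = 1/((1 - 165 + sqrt(2) - 165*sqrt(2)) + 1209) = 1/((-164 - 164*sqrt(2)) + 1209) = 1/(1045 - 164*sqrt(2))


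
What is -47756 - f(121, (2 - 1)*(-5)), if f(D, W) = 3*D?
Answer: -48119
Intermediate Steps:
-47756 - f(121, (2 - 1)*(-5)) = -47756 - 3*121 = -47756 - 1*363 = -47756 - 363 = -48119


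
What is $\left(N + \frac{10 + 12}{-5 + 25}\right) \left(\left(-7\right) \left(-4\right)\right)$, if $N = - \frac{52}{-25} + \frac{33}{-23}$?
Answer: $\frac{28098}{575} \approx 48.866$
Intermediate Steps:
$N = \frac{371}{575}$ ($N = \left(-52\right) \left(- \frac{1}{25}\right) + 33 \left(- \frac{1}{23}\right) = \frac{52}{25} - \frac{33}{23} = \frac{371}{575} \approx 0.64522$)
$\left(N + \frac{10 + 12}{-5 + 25}\right) \left(\left(-7\right) \left(-4\right)\right) = \left(\frac{371}{575} + \frac{10 + 12}{-5 + 25}\right) \left(\left(-7\right) \left(-4\right)\right) = \left(\frac{371}{575} + \frac{22}{20}\right) 28 = \left(\frac{371}{575} + 22 \cdot \frac{1}{20}\right) 28 = \left(\frac{371}{575} + \frac{11}{10}\right) 28 = \frac{2007}{1150} \cdot 28 = \frac{28098}{575}$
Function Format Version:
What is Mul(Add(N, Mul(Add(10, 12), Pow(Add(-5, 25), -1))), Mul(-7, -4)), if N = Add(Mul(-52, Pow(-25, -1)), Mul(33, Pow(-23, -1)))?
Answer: Rational(28098, 575) ≈ 48.866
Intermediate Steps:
N = Rational(371, 575) (N = Add(Mul(-52, Rational(-1, 25)), Mul(33, Rational(-1, 23))) = Add(Rational(52, 25), Rational(-33, 23)) = Rational(371, 575) ≈ 0.64522)
Mul(Add(N, Mul(Add(10, 12), Pow(Add(-5, 25), -1))), Mul(-7, -4)) = Mul(Add(Rational(371, 575), Mul(Add(10, 12), Pow(Add(-5, 25), -1))), Mul(-7, -4)) = Mul(Add(Rational(371, 575), Mul(22, Pow(20, -1))), 28) = Mul(Add(Rational(371, 575), Mul(22, Rational(1, 20))), 28) = Mul(Add(Rational(371, 575), Rational(11, 10)), 28) = Mul(Rational(2007, 1150), 28) = Rational(28098, 575)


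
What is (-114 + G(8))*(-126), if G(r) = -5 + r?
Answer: 13986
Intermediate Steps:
(-114 + G(8))*(-126) = (-114 + (-5 + 8))*(-126) = (-114 + 3)*(-126) = -111*(-126) = 13986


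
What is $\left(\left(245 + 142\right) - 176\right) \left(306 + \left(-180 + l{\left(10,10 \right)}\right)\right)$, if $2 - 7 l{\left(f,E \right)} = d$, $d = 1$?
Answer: $\frac{186313}{7} \approx 26616.0$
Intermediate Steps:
$l{\left(f,E \right)} = \frac{1}{7}$ ($l{\left(f,E \right)} = \frac{2}{7} - \frac{1}{7} = \frac{1}{7}$)
$\left(\left(245 + 142\right) - 176\right) \left(306 + \left(-180 + l{\left(10,10 \right)}\right)\right) = \left(\left(245 + 142\right) - 176\right) \left(306 + \left(-180 + \frac{1}{7}\right)\right) = \left(387 - 176\right) \left(306 - \frac{1259}{7}\right) = 211 \cdot \frac{883}{7} = \frac{186313}{7}$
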